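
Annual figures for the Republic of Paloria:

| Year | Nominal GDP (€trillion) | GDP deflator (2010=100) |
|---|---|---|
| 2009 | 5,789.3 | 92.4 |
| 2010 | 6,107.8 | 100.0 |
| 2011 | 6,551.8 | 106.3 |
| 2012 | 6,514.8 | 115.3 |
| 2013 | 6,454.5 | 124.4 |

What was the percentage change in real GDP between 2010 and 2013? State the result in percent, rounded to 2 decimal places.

-15.05%

Real GDP 2010 = 6107.8/1.000 = 6107.80.
Real GDP 2013 = 6454.5/1.244 = 5188.50.
Change = 5188.50/6107.80 − 1 = -0.1505.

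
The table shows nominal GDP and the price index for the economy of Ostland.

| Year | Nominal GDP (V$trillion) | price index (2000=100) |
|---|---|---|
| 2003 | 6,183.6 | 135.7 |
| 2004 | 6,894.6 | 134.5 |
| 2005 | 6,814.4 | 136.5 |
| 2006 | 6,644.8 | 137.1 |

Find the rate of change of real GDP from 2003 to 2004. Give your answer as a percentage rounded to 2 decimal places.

12.49%

Real GDP 2003 = 6183.6/1.357 = 4556.82.
Real GDP 2004 = 6894.6/1.345 = 5126.10.
Change = 5126.10/4556.82 − 1 = 0.1249.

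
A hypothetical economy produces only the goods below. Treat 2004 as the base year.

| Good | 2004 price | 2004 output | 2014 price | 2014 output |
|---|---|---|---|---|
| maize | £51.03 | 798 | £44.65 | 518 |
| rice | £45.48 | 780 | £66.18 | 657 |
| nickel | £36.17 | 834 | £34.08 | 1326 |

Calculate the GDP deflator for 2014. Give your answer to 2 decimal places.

107.22

Nominal GDP 2014 = 44.65·518 + 66.18·657 + 34.08·1326 = 111799.04.
Real GDP 2014 (at 2004 prices) = 51.03·518 + 45.48·657 + 36.17·1326 = 104275.32.
Deflator = Nominal/Real × 100 = 111799.04/104275.32 × 100 = 107.215.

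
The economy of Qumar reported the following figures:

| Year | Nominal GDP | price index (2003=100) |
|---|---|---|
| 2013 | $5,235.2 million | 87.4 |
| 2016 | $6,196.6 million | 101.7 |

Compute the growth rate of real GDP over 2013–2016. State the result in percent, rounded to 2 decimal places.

Real GDP 2013 = 5235.2 / 0.874 = 5989.93.
Real GDP 2016 = 6196.6 / 1.017 = 6093.02.
Real growth = 6093.02 / 5989.93 − 1 = 0.0172.

1.72%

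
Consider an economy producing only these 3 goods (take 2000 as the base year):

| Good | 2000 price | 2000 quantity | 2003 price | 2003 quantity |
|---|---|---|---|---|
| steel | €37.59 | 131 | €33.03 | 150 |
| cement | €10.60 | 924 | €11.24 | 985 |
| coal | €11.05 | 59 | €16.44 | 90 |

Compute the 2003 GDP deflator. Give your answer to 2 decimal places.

Nominal GDP 2003 = 33.03·150 + 11.24·985 + 16.44·90 = 17505.50.
Real GDP 2003 (at 2000 prices) = 37.59·150 + 10.60·985 + 11.05·90 = 17074.00.
Deflator = Nominal/Real × 100 = 17505.50/17074.00 × 100 = 102.527.

102.53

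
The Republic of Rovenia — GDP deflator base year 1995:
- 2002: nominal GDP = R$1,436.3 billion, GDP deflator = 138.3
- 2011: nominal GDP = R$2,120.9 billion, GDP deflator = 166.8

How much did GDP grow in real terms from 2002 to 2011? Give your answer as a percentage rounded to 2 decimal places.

22.43%

Deflate each year: 2002 → 1436.3/1.383 = 1038.54; 2011 → 2120.9/1.668 = 1271.52.
So real GDP changed by 1271.52/1038.54 − 1 = 0.2243, i.e. 22.43%.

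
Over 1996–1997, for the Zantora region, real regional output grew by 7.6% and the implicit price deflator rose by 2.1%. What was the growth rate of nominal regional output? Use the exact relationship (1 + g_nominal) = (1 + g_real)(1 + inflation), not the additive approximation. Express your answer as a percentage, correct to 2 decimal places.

9.86%

(1 + g_nom) = (1 + g_real)(1 + π) = 1.0760 × 1.0210 = 1.09860.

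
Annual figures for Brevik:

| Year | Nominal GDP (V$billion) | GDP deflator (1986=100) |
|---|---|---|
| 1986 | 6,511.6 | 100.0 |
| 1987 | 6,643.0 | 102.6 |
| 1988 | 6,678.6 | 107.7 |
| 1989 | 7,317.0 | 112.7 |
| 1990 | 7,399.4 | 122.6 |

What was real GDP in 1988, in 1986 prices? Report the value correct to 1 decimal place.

V$6,201.1 billion

Real GDP 1988 = 6678.6 / 1.077 = 6201.11.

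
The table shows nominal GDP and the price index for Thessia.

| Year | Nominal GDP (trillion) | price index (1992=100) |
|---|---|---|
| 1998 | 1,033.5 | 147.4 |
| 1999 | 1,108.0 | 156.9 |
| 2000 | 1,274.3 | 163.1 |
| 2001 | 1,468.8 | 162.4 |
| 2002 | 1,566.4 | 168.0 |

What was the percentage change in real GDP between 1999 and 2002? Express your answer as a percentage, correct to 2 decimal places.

Real GDP 1999 = 1108.0/1.569 = 706.18.
Real GDP 2002 = 1566.4/1.680 = 932.38.
Change = 932.38/706.18 − 1 = 0.3203.

32.03%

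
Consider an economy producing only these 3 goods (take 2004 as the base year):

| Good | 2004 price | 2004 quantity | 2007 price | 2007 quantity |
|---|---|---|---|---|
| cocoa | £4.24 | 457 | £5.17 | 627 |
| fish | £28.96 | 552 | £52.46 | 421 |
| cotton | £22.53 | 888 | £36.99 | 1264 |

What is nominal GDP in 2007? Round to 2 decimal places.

£72082.61

Nominal GDP 2007 = Σ (p_2007 × q_2007) = 5.17·627 + 52.46·421 + 36.99·1264 = 72082.61.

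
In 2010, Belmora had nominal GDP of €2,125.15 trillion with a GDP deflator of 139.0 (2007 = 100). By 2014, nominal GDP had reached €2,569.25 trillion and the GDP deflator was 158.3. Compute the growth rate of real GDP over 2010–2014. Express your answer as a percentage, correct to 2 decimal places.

6.16%

Deflate each year: 2010 → 2125.15/1.390 = 1528.88; 2014 → 2569.25/1.583 = 1623.03.
So real GDP changed by 1623.03/1528.88 − 1 = 0.0616, i.e. 6.16%.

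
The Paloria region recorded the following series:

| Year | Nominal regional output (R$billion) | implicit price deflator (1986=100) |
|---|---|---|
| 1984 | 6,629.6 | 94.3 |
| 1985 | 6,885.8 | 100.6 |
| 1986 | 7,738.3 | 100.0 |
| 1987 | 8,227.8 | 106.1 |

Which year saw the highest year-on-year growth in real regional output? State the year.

1985: real = 6885.8/1.006 = 6844.73; growth vs 1984 (7030.33) = -2.64%.
1986: real = 7738.3/1.000 = 7738.30; growth vs 1985 (6844.73) = 13.05%.
1987: real = 8227.8/1.061 = 7754.76; growth vs 1986 (7738.30) = 0.21%.

1986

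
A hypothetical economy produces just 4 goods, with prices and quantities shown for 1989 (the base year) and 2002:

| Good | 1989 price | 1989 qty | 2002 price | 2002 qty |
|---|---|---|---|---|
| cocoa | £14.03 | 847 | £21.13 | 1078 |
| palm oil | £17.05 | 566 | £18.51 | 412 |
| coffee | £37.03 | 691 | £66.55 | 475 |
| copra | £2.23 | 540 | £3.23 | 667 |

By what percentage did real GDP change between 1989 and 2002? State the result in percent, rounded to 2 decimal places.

-14.69%

Real GDP 1989 = Nominal GDP 1989 = 14.03·847 + 17.05·566 + 37.03·691 + 2.23·540 = 48325.64.
Real GDP 2002 (at 1989 prices) = 14.03·1078 + 17.05·412 + 37.03·475 + 2.23·667 = 41225.60.
Real growth = 41225.60/48325.64 − 1 = -0.1469.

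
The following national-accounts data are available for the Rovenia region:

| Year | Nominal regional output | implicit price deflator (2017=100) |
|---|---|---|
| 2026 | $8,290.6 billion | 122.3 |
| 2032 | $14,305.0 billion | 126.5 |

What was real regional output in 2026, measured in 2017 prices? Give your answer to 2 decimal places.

Real regional output = Nominal / (implicit price deflator/100) = 8290.6 / 1.223 = 6778.90.

$6,778.90 billion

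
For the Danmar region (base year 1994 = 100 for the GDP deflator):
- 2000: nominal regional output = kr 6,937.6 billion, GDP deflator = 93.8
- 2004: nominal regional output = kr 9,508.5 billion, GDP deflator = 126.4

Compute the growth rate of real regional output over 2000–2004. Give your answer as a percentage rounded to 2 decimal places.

1.71%

Deflate each year: 2000 → 6937.6/0.938 = 7396.16; 2004 → 9508.5/1.264 = 7522.55.
So real regional output changed by 7522.55/7396.16 − 1 = 0.0171, i.e. 1.71%.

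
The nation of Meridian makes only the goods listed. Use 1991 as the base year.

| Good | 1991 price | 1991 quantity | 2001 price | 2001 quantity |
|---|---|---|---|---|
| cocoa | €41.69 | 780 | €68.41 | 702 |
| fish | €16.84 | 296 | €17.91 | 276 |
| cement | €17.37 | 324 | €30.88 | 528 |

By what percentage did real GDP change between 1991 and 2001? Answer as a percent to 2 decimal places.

-0.10%

Real GDP 1991 = Nominal GDP 1991 = 41.69·780 + 16.84·296 + 17.37·324 = 43130.72.
Real GDP 2001 (at 1991 prices) = 41.69·702 + 16.84·276 + 17.37·528 = 43085.58.
Real growth = 43085.58/43130.72 − 1 = -0.0010.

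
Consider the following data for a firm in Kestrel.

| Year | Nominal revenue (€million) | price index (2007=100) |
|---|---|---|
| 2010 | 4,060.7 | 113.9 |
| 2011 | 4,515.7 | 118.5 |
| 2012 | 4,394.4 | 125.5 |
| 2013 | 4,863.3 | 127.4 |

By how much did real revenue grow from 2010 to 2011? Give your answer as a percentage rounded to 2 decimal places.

6.89%

Real revenue 2010 = 4060.7/1.139 = 3565.14.
Real revenue 2011 = 4515.7/1.185 = 3810.72.
Change = 3810.72/3565.14 − 1 = 0.0689.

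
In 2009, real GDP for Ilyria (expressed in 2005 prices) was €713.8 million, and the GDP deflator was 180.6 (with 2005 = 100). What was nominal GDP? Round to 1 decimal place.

€1,289.1 million

Nominal GDP = Real × (GDP deflator/100) = 713.8 × 1.806 = 1289.12.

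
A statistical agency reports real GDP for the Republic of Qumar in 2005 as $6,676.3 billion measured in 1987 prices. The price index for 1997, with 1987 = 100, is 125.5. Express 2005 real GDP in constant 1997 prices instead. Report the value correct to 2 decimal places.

$8,378.76 billion

Real GDP in 1997 prices = Real GDP in 1987 prices × (P_1997/P_1987) = 6676.3 × 1.255 = 8378.76.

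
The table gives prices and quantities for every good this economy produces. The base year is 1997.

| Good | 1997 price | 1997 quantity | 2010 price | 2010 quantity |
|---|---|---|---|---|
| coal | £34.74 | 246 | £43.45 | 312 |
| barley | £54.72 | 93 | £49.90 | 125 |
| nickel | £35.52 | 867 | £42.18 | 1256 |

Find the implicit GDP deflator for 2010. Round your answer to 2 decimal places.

Nominal GDP 2010 = 43.45·312 + 49.90·125 + 42.18·1256 = 72771.98.
Real GDP 2010 (at 1997 prices) = 34.74·312 + 54.72·125 + 35.52·1256 = 62292.00.
Deflator = Nominal/Real × 100 = 72771.98/62292.00 × 100 = 116.824.

116.82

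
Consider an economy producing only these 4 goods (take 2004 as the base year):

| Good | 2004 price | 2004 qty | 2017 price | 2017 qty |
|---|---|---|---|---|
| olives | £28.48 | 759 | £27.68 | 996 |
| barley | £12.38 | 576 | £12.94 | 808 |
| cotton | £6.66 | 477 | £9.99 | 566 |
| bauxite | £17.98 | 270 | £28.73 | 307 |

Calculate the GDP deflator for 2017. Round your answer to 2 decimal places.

Nominal GDP 2017 = 27.68·996 + 12.94·808 + 9.99·566 + 28.73·307 = 52499.25.
Real GDP 2017 (at 2004 prices) = 28.48·996 + 12.38·808 + 6.66·566 + 17.98·307 = 47658.54.
Deflator = Nominal/Real × 100 = 52499.25/47658.54 × 100 = 110.157.

110.16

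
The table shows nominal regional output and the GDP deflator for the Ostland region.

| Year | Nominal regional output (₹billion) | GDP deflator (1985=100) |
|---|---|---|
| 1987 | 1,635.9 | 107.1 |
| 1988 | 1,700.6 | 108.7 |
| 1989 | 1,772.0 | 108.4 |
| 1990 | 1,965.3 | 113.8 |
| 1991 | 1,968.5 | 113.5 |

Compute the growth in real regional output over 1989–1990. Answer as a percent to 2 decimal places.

Real regional output 1989 = 1772.0/1.084 = 1634.69.
Real regional output 1990 = 1965.3/1.138 = 1726.98.
Change = 1726.98/1634.69 − 1 = 0.0565.

5.65%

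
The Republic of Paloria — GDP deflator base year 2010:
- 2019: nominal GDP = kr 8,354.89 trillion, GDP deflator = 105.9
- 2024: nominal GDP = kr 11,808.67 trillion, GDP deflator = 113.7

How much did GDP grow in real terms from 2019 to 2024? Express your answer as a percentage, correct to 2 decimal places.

31.64%

Deflate each year: 2019 → 8354.89/1.059 = 7889.41; 2024 → 11808.67/1.137 = 10385.81.
So real GDP changed by 10385.81/7889.41 − 1 = 0.3164, i.e. 31.64%.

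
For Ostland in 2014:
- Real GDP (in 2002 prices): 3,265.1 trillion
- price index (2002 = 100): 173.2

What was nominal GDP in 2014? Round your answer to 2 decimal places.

5,655.15 trillion

Nominal GDP = Real × (price index/100) = 3265.1 × 1.732 = 5655.15.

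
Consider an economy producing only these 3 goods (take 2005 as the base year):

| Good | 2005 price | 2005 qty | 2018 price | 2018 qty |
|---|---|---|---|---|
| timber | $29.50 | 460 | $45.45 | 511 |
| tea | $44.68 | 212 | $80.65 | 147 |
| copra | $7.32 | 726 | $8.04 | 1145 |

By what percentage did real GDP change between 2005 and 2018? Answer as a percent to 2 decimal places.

5.88%

Real GDP 2005 = Nominal GDP 2005 = 29.50·460 + 44.68·212 + 7.32·726 = 28356.48.
Real GDP 2018 (at 2005 prices) = 29.50·511 + 44.68·147 + 7.32·1145 = 30023.86.
Real growth = 30023.86/28356.48 − 1 = 0.0588.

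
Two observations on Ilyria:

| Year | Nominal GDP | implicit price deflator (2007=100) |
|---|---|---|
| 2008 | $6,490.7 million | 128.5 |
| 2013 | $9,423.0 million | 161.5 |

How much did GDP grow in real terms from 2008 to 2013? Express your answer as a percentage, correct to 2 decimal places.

15.51%

Deflate each year: 2008 → 6490.7/1.285 = 5051.13; 2013 → 9423.0/1.615 = 5834.67.
So real GDP changed by 5834.67/5051.13 − 1 = 0.1551, i.e. 15.51%.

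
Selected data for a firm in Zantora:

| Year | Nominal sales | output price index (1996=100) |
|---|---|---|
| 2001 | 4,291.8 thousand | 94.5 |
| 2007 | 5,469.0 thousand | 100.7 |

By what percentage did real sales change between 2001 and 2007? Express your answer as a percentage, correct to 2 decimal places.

19.58%

Deflate each year: 2001 → 4291.8/0.945 = 4541.59; 2007 → 5469.0/1.007 = 5430.98.
So real sales changed by 5430.98/4541.59 − 1 = 0.1958, i.e. 19.58%.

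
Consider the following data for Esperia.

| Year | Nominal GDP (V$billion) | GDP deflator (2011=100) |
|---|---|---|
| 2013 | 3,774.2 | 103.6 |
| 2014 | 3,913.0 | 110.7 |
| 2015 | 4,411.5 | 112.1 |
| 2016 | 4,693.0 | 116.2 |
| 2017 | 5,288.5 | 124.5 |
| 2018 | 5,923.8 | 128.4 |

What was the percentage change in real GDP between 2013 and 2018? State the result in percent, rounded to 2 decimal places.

Real GDP 2013 = 3774.2/1.036 = 3643.05.
Real GDP 2018 = 5923.8/1.284 = 4613.55.
Change = 4613.55/3643.05 − 1 = 0.2664.

26.64%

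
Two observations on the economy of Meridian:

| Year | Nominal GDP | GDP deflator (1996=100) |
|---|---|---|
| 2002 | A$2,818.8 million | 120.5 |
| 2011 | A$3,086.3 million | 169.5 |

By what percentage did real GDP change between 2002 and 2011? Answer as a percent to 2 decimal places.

-22.16%

Real GDP 2002 = 2818.8 / 1.205 = 2339.25.
Real GDP 2011 = 3086.3 / 1.695 = 1820.83.
Real growth = 1820.83 / 2339.25 − 1 = -0.2216.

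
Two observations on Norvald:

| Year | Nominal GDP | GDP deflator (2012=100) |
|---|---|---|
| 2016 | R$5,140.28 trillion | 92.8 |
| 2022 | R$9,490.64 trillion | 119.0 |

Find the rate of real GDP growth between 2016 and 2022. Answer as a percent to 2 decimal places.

43.98%

Real GDP 2016 = 5140.28 / 0.928 = 5539.09.
Real GDP 2022 = 9490.64 / 1.190 = 7975.33.
Real growth = 7975.33 / 5539.09 − 1 = 0.4398.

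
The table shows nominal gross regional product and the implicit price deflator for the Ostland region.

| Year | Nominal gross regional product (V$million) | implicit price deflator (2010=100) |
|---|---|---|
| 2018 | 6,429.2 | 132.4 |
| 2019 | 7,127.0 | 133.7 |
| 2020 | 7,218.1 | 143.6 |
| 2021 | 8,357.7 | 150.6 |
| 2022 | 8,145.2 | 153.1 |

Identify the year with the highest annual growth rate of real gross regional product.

2021

2019: real = 7127.0/1.337 = 5330.59; growth vs 2018 (4855.89) = 9.78%.
2020: real = 7218.1/1.436 = 5026.53; growth vs 2019 (5330.59) = -5.70%.
2021: real = 8357.7/1.506 = 5549.60; growth vs 2020 (5026.53) = 10.41%.
2022: real = 8145.2/1.531 = 5320.18; growth vs 2021 (5549.60) = -4.13%.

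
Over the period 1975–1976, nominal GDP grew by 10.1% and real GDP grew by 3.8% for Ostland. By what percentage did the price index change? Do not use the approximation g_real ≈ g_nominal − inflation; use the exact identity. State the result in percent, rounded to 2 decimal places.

6.07%

(1 + g_nom) = (1 + g_real)(1 + π), so π = 1.1010 / 1.0380 − 1 = 0.06069.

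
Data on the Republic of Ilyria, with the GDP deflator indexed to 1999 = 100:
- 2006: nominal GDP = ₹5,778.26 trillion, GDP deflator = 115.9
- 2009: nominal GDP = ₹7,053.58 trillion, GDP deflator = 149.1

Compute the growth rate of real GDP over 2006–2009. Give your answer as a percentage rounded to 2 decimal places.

-5.11%

Real GDP 2006 = 5778.26 / 1.159 = 4985.56.
Real GDP 2009 = 7053.58 / 1.491 = 4730.77.
Real growth = 4730.77 / 4985.56 − 1 = -0.0511.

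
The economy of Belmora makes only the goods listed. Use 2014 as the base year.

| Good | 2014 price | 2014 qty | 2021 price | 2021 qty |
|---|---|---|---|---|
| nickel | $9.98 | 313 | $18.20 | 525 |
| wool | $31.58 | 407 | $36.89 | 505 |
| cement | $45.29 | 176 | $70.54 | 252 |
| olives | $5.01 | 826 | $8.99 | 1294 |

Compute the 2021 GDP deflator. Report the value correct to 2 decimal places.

Nominal GDP 2021 = 18.20·525 + 36.89·505 + 70.54·252 + 8.99·1294 = 57593.59.
Real GDP 2021 (at 2014 prices) = 9.98·525 + 31.58·505 + 45.29·252 + 5.01·1294 = 39083.42.
Deflator = Nominal/Real × 100 = 57593.59/39083.42 × 100 = 147.361.

147.36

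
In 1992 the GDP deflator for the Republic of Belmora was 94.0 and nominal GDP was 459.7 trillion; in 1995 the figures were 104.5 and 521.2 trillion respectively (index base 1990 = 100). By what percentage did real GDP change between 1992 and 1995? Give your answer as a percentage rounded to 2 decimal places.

1.99%

Real GDP 1992 = 459.7 / 0.940 = 489.04.
Real GDP 1995 = 521.2 / 1.045 = 498.76.
Real growth = 498.76 / 489.04 − 1 = 0.0199.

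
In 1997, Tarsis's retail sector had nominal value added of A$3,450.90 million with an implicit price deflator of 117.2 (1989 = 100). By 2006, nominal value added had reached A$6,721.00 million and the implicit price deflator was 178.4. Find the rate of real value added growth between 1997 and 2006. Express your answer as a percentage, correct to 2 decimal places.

Deflate each year: 1997 → 3450.90/1.172 = 2944.45; 2006 → 6721.00/1.784 = 3767.38.
So real value added changed by 3767.38/2944.45 − 1 = 0.2795, i.e. 27.95%.

27.95%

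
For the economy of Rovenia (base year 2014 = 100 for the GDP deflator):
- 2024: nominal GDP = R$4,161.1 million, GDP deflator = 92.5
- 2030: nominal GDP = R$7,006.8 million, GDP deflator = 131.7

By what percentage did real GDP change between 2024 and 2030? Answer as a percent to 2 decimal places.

18.27%

Real GDP 2024 = 4161.1 / 0.925 = 4498.49.
Real GDP 2030 = 7006.8 / 1.317 = 5320.27.
Real growth = 5320.27 / 4498.49 − 1 = 0.1827.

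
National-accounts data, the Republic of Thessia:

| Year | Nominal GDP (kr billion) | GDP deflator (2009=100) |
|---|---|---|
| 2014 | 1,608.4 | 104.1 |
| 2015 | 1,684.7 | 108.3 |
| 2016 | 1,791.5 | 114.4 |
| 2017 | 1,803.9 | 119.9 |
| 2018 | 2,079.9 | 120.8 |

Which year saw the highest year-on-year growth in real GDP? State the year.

2018

2015: real = 1684.7/1.083 = 1555.59; growth vs 2014 (1545.05) = 0.68%.
2016: real = 1791.5/1.144 = 1566.00; growth vs 2015 (1555.59) = 0.67%.
2017: real = 1803.9/1.199 = 1504.50; growth vs 2016 (1566.00) = -3.93%.
2018: real = 2079.9/1.208 = 1721.77; growth vs 2017 (1504.50) = 14.44%.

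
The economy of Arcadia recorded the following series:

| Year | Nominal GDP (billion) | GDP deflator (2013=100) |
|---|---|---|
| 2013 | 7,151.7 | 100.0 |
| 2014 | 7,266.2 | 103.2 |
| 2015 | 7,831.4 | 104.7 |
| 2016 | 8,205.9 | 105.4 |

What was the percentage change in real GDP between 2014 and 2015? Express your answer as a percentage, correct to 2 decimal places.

6.23%

Real GDP 2014 = 7266.2/1.032 = 7040.89.
Real GDP 2015 = 7831.4/1.047 = 7479.85.
Change = 7479.85/7040.89 − 1 = 0.0623.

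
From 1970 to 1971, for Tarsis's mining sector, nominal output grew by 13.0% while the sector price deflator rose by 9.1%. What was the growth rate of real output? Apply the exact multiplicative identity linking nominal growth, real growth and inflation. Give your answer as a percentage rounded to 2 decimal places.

3.57%

(1 + g_nom) = (1 + g_real)(1 + π), so g_real = 1.1300 / 1.0910 − 1 = 0.03575.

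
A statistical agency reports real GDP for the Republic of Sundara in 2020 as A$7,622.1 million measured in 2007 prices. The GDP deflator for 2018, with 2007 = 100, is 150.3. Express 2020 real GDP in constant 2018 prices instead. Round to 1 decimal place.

Real GDP in 2018 prices = Real GDP in 2007 prices × (P_2018/P_2007) = 7622.1 × 1.503 = 11456.02.

A$11,456.0 million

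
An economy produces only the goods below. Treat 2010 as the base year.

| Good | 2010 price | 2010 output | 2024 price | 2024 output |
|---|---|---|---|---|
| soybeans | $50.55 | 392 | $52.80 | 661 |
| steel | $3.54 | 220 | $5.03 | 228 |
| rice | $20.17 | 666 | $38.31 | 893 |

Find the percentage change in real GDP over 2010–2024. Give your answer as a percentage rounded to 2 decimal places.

Real GDP 2010 = Nominal GDP 2010 = 50.55·392 + 3.54·220 + 20.17·666 = 34027.62.
Real GDP 2024 (at 2010 prices) = 50.55·661 + 3.54·228 + 20.17·893 = 52232.48.
Real growth = 52232.48/34027.62 − 1 = 0.5350.

53.50%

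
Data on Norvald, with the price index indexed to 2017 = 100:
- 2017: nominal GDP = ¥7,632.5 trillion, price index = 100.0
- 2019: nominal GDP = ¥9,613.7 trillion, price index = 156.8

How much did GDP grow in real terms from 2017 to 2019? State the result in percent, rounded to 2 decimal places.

-19.67%

Real GDP 2017 = 7632.5 / 1.000 = 7632.50.
Real GDP 2019 = 9613.7 / 1.568 = 6131.19.
Real growth = 6131.19 / 7632.50 − 1 = -0.1967.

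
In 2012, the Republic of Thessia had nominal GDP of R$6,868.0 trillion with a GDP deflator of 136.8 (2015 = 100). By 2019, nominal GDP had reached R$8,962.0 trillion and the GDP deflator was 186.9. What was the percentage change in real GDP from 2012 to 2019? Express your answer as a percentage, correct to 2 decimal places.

-4.49%

Real GDP 2012 = 6868.0 / 1.368 = 5020.47.
Real GDP 2019 = 8962.0 / 1.869 = 4795.08.
Real growth = 4795.08 / 5020.47 − 1 = -0.0449.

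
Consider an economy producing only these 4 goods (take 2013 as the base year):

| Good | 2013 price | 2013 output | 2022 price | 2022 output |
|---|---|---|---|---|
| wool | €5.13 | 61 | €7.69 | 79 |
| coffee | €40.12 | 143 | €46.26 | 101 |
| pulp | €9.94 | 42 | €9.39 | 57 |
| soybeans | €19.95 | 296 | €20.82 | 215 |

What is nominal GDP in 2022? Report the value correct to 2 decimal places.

€10291.30

Nominal GDP 2022 = Σ (p_2022 × q_2022) = 7.69·79 + 46.26·101 + 9.39·57 + 20.82·215 = 10291.30.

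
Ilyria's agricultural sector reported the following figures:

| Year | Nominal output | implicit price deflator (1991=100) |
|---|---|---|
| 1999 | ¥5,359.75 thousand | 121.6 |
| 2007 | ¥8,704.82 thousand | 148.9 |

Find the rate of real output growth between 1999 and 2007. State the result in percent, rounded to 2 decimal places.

Deflate each year: 1999 → 5359.75/1.216 = 4407.69; 2007 → 8704.82/1.489 = 5846.08.
So real output changed by 5846.08/4407.69 − 1 = 0.3263, i.e. 32.63%.

32.63%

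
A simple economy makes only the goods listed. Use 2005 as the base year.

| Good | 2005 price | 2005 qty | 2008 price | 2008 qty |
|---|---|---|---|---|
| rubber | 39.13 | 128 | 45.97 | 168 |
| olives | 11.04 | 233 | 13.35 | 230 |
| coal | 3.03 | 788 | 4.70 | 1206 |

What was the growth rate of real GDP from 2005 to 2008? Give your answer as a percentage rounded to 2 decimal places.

Real GDP 2005 = Nominal GDP 2005 = 39.13·128 + 11.04·233 + 3.03·788 = 9968.60.
Real GDP 2008 (at 2005 prices) = 39.13·168 + 11.04·230 + 3.03·1206 = 12767.22.
Real growth = 12767.22/9968.60 − 1 = 0.2807.

28.07%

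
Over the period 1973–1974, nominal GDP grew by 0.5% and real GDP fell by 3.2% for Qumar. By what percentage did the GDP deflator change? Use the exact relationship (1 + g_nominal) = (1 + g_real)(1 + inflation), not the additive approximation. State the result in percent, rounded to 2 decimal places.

3.82%

(1 + g_nom) = (1 + g_real)(1 + π), so π = 1.0050 / 0.9680 − 1 = 0.03822.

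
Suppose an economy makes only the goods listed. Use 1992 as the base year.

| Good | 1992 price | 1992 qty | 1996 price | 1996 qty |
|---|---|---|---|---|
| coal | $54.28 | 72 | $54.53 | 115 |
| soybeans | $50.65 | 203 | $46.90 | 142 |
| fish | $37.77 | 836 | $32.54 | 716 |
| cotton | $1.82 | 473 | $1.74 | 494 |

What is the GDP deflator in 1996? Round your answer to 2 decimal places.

Nominal GDP 1996 = 54.53·115 + 46.90·142 + 32.54·716 + 1.74·494 = 37088.95.
Real GDP 1996 (at 1992 prices) = 54.28·115 + 50.65·142 + 37.77·716 + 1.82·494 = 41376.90.
Deflator = Nominal/Real × 100 = 37088.95/41376.90 × 100 = 89.637.

89.64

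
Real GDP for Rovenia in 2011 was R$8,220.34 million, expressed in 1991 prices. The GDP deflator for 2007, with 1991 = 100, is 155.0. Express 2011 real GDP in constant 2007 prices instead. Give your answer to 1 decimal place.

Real GDP in 2007 prices = Real GDP in 1991 prices × (P_2007/P_1991) = 8220.34 × 1.550 = 12741.53.

R$12,741.5 million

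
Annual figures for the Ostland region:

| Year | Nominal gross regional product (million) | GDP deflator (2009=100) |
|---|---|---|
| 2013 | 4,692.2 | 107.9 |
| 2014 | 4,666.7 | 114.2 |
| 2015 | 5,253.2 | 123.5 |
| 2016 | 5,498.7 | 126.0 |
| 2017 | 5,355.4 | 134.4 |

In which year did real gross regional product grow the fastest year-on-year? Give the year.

2014: real = 4666.7/1.142 = 4086.43; growth vs 2013 (4348.66) = -6.03%.
2015: real = 5253.2/1.235 = 4253.60; growth vs 2014 (4086.43) = 4.09%.
2016: real = 5498.7/1.260 = 4364.05; growth vs 2015 (4253.60) = 2.60%.
2017: real = 5355.4/1.344 = 3984.67; growth vs 2016 (4364.05) = -8.69%.

2015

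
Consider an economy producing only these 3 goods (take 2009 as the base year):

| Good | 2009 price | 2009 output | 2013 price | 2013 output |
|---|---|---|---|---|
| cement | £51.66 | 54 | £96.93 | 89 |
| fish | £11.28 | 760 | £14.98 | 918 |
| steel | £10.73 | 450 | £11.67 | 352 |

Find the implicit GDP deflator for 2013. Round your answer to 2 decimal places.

141.41

Nominal GDP 2013 = 96.93·89 + 14.98·918 + 11.67·352 = 26486.25.
Real GDP 2013 (at 2009 prices) = 51.66·89 + 11.28·918 + 10.73·352 = 18729.74.
Deflator = Nominal/Real × 100 = 26486.25/18729.74 × 100 = 141.413.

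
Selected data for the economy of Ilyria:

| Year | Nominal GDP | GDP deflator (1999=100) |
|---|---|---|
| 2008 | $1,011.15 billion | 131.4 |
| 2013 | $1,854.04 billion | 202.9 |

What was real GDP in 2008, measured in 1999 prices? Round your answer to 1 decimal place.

$769.5 billion

Real GDP = Nominal / (GDP deflator/100) = 1011.15 / 1.314 = 769.52.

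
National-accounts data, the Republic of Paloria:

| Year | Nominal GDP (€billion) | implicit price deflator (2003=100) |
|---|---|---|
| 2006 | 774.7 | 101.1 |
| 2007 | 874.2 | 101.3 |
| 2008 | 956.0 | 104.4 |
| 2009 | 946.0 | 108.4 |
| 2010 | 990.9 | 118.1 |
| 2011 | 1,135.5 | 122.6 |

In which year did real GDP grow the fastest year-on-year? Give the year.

2007

2007: real = 874.2/1.013 = 862.98; growth vs 2006 (766.27) = 12.62%.
2008: real = 956.0/1.044 = 915.71; growth vs 2007 (862.98) = 6.11%.
2009: real = 946.0/1.084 = 872.69; growth vs 2008 (915.71) = -4.70%.
2010: real = 990.9/1.181 = 839.03; growth vs 2009 (872.69) = -3.86%.
2011: real = 1135.5/1.226 = 926.18; growth vs 2010 (839.03) = 10.39%.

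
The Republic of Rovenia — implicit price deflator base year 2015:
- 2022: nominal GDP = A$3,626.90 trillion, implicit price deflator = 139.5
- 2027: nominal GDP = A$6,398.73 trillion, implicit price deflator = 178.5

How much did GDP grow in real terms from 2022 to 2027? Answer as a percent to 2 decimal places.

Real GDP 2022 = 3626.90 / 1.395 = 2599.93.
Real GDP 2027 = 6398.73 / 1.785 = 3584.72.
Real growth = 3584.72 / 2599.93 − 1 = 0.3788.

37.88%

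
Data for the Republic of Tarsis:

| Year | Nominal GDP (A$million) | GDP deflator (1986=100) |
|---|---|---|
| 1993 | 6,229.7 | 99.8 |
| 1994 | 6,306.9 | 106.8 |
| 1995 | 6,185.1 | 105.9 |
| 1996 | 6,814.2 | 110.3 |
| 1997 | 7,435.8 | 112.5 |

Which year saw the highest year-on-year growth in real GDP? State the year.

1997

1994: real = 6306.9/1.068 = 5905.34; growth vs 1993 (6242.18) = -5.40%.
1995: real = 6185.1/1.059 = 5840.51; growth vs 1994 (5905.34) = -1.10%.
1996: real = 6814.2/1.103 = 6177.88; growth vs 1995 (5840.51) = 5.78%.
1997: real = 7435.8/1.125 = 6609.60; growth vs 1996 (6177.88) = 6.99%.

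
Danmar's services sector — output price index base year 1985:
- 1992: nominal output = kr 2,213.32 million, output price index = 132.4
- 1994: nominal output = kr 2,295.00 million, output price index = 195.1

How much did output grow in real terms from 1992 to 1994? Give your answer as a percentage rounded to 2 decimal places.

Real output 1992 = 2213.32 / 1.324 = 1671.69.
Real output 1994 = 2295.00 / 1.951 = 1176.32.
Real growth = 1176.32 / 1671.69 − 1 = -0.2963.

-29.63%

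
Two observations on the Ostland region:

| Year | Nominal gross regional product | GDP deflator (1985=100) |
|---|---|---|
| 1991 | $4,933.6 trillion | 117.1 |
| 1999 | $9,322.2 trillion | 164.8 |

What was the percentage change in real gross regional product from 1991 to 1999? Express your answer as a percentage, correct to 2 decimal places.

Deflate each year: 1991 → 4933.6/1.171 = 4213.15; 1999 → 9322.2/1.648 = 5656.67.
So real gross regional product changed by 5656.67/4213.15 − 1 = 0.3426, i.e. 34.26%.

34.26%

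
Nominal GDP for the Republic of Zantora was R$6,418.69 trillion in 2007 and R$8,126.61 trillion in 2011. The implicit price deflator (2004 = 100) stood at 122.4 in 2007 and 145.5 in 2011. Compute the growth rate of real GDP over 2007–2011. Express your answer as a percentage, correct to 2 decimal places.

6.51%

Deflate each year: 2007 → 6418.69/1.224 = 5244.03; 2011 → 8126.61/1.455 = 5585.30.
So real GDP changed by 5585.30/5244.03 − 1 = 0.0651, i.e. 6.51%.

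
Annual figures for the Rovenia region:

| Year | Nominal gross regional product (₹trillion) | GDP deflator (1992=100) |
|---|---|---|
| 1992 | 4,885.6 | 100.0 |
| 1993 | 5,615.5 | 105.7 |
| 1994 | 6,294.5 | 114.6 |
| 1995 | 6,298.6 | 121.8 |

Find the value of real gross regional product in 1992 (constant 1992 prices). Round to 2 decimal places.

Real gross regional product 1992 = 4885.6 / 1.000 = 4885.60.

₹4,885.60 trillion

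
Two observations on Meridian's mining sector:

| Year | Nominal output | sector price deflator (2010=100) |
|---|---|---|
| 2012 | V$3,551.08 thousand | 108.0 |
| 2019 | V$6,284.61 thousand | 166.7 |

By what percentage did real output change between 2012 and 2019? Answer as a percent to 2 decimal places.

14.66%

Real output 2012 = 3551.08 / 1.080 = 3288.04.
Real output 2019 = 6284.61 / 1.667 = 3770.01.
Real growth = 3770.01 / 3288.04 − 1 = 0.1466.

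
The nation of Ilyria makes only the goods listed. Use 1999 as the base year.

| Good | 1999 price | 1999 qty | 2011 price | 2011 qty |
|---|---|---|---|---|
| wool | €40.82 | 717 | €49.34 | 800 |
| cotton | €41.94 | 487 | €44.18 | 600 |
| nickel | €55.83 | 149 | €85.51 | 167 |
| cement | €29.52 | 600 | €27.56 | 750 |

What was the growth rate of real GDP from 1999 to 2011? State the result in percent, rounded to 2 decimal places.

17.91%

Real GDP 1999 = Nominal GDP 1999 = 40.82·717 + 41.94·487 + 55.83·149 + 29.52·600 = 75723.39.
Real GDP 2011 (at 1999 prices) = 40.82·800 + 41.94·600 + 55.83·167 + 29.52·750 = 89283.61.
Real growth = 89283.61/75723.39 − 1 = 0.1791.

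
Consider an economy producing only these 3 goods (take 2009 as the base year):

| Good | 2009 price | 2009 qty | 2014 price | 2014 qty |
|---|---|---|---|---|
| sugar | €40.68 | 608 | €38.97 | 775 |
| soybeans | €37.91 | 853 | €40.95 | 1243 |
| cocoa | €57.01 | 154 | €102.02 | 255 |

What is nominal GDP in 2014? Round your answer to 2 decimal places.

€107117.70

Nominal GDP 2014 = Σ (p_2014 × q_2014) = 38.97·775 + 40.95·1243 + 102.02·255 = 107117.70.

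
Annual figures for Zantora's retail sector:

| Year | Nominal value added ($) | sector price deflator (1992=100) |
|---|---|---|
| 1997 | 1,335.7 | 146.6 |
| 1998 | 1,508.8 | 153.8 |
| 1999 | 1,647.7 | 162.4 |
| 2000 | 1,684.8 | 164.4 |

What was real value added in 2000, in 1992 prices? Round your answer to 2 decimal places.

Real value added 2000 = 1684.8 / 1.644 = 1024.82.

$1,024.82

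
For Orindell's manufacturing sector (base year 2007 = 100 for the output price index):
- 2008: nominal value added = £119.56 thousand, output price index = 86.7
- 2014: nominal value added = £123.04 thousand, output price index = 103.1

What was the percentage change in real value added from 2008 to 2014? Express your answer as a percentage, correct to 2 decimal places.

-13.46%

Real value added 2008 = 119.56 / 0.867 = 137.90.
Real value added 2014 = 123.04 / 1.031 = 119.34.
Real growth = 119.34 / 137.90 − 1 = -0.1346.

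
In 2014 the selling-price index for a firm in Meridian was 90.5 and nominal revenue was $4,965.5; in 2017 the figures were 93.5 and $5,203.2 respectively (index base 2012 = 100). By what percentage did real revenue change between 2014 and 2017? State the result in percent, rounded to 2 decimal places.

1.42%

Real revenue 2014 = 4965.5 / 0.905 = 5486.74.
Real revenue 2017 = 5203.2 / 0.935 = 5564.92.
Real growth = 5564.92 / 5486.74 − 1 = 0.0142.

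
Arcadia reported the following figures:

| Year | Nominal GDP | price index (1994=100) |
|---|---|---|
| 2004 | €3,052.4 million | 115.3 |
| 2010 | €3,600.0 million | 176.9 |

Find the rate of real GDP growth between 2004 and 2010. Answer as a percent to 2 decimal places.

Deflate each year: 2004 → 3052.4/1.153 = 2647.35; 2010 → 3600.0/1.769 = 2035.05.
So real GDP changed by 2035.05/2647.35 − 1 = -0.2313, i.e. -23.13%.

-23.13%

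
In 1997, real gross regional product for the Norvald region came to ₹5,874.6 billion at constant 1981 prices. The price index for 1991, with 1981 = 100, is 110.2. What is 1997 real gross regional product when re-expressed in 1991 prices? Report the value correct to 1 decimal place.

Real gross regional product in 1991 prices = Real gross regional product in 1981 prices × (P_1991/P_1981) = 5874.6 × 1.102 = 6473.81.

₹6,473.8 billion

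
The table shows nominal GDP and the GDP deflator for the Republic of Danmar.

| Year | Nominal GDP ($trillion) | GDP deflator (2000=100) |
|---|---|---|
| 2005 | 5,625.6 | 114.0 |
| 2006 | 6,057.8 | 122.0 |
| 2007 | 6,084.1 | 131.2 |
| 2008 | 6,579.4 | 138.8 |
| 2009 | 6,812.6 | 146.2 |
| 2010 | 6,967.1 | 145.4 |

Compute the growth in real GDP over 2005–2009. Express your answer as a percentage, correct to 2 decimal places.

-5.57%

Real GDP 2005 = 5625.6/1.140 = 4934.74.
Real GDP 2009 = 6812.6/1.462 = 4659.78.
Change = 4659.78/4934.74 − 1 = -0.0557.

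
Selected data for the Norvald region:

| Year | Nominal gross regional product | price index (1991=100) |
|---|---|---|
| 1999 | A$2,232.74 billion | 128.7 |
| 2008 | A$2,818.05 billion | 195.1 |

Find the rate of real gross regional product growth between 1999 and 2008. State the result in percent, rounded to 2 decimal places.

-16.74%

Real gross regional product 1999 = 2232.74 / 1.287 = 1734.84.
Real gross regional product 2008 = 2818.05 / 1.951 = 1444.41.
Real growth = 1444.41 / 1734.84 − 1 = -0.1674.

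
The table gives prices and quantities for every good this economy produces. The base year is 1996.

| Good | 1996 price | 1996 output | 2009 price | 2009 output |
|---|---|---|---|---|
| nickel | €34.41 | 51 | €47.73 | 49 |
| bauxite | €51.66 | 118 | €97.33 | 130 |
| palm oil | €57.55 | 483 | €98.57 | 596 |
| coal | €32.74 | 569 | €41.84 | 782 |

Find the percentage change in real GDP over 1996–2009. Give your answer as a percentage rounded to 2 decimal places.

Real GDP 1996 = Nominal GDP 1996 = 34.41·51 + 51.66·118 + 57.55·483 + 32.74·569 = 54276.50.
Real GDP 2009 (at 1996 prices) = 34.41·49 + 51.66·130 + 57.55·596 + 32.74·782 = 68304.37.
Real growth = 68304.37/54276.50 − 1 = 0.2585.

25.85%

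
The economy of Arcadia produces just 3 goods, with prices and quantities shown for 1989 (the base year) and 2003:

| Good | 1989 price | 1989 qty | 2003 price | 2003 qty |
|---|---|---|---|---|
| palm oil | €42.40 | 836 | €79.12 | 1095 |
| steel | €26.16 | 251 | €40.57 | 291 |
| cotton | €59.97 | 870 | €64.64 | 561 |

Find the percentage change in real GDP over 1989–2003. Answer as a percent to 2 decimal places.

-6.90%

Real GDP 1989 = Nominal GDP 1989 = 42.40·836 + 26.16·251 + 59.97·870 = 94186.46.
Real GDP 2003 (at 1989 prices) = 42.40·1095 + 26.16·291 + 59.97·561 = 87683.73.
Real growth = 87683.73/94186.46 − 1 = -0.0690.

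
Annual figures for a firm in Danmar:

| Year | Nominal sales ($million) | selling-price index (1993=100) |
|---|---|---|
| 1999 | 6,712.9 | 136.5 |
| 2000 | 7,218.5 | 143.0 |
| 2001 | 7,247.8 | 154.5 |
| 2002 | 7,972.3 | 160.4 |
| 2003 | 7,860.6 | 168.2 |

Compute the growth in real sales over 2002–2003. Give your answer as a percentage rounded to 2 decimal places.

Real sales 2002 = 7972.3/1.604 = 4970.26.
Real sales 2003 = 7860.6/1.682 = 4673.37.
Change = 4673.37/4970.26 − 1 = -0.0597.

-5.97%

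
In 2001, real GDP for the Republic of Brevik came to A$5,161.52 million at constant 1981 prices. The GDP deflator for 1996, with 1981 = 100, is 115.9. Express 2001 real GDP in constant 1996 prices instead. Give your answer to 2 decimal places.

Real GDP in 1996 prices = Real GDP in 1981 prices × (P_1996/P_1981) = 5161.52 × 1.159 = 5982.20.

A$5,982.20 million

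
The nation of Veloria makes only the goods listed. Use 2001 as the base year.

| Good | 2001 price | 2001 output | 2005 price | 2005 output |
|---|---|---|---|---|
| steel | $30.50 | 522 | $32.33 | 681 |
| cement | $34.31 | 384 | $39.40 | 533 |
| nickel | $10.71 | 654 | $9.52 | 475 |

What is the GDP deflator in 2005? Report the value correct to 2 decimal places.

107.69

Nominal GDP 2005 = 32.33·681 + 39.40·533 + 9.52·475 = 47538.93.
Real GDP 2005 (at 2001 prices) = 30.50·681 + 34.31·533 + 10.71·475 = 44144.98.
Deflator = Nominal/Real × 100 = 47538.93/44144.98 × 100 = 107.688.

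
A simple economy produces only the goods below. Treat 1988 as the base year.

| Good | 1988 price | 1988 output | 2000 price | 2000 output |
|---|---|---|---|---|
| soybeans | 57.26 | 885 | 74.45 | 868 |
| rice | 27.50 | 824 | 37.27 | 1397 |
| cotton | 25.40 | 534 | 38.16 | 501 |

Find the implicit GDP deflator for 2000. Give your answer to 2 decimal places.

134.67

Nominal GDP 2000 = 74.45·868 + 37.27·1397 + 38.16·501 = 135806.95.
Real GDP 2000 (at 1988 prices) = 57.26·868 + 27.50·1397 + 25.40·501 = 100844.58.
Deflator = Nominal/Real × 100 = 135806.95/100844.58 × 100 = 134.670.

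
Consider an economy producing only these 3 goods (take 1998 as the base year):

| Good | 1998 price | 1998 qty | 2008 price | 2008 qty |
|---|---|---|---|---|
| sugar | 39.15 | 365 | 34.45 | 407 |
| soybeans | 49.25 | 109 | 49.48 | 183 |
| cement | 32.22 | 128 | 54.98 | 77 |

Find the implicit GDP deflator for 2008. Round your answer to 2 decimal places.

99.57

Nominal GDP 2008 = 34.45·407 + 49.48·183 + 54.98·77 = 27309.45.
Real GDP 2008 (at 1998 prices) = 39.15·407 + 49.25·183 + 32.22·77 = 27427.74.
Deflator = Nominal/Real × 100 = 27309.45/27427.74 × 100 = 99.569.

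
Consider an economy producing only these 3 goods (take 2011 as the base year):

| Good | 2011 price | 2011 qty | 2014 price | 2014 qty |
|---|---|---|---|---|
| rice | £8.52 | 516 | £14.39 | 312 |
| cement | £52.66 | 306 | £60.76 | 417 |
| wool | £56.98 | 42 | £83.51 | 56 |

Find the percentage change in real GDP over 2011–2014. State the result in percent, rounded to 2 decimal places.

21.42%

Real GDP 2011 = Nominal GDP 2011 = 8.52·516 + 52.66·306 + 56.98·42 = 22903.44.
Real GDP 2014 (at 2011 prices) = 8.52·312 + 52.66·417 + 56.98·56 = 27808.34.
Real growth = 27808.34/22903.44 − 1 = 0.2142.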